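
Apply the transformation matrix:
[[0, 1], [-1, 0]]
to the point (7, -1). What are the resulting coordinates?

Matrix multiplication:
[[0, 1], [-1, 0]] × [7, -1]ᵀ
= [(0)(7) + (1)(-1), (-1)(7) + (0)(-1)]ᵀ
= [-1, -7]ᵀ
Result: (-1, -7)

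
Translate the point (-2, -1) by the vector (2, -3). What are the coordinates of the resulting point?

Translation by (2, -3) (homogeneous matrix [[1, 0, 2], [0, 1, -3], [0, 0, 1]]):
x' = -2 + 2 = 0
y' = -1 + -3 = -4
Result: (0, -4)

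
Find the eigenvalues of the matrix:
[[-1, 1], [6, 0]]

Characteristic equation: det(A - λI) = 0
λ² - (trace)λ + (det) = 0
trace = -1 + 0 = -1, det = (-1)(0) - (1)(6) = -6
λ² - (-1)λ + (-6) = 0
λ = (-1 ± √((-1)² - 4·(-6))) / 2 = (-1 ± √25) / 2
Solving: λ = -3, 2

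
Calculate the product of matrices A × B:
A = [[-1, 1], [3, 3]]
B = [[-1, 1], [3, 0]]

Matrix multiplication:
C[0][0] = -1×-1 + 1×3 = 4
C[0][1] = -1×1 + 1×0 = -1
C[1][0] = 3×-1 + 3×3 = 6
C[1][1] = 3×1 + 3×0 = 3
Result: [[4, -1], [6, 3]]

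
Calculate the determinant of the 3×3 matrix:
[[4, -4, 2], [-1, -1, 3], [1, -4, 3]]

Expansion along first row:
det = 4·det([[-1,3],[-4,3]]) - -4·det([[-1,3],[1,3]]) + 2·det([[-1,-1],[1,-4]])
    = 4·(-1·3 - 3·-4) - -4·(-1·3 - 3·1) + 2·(-1·-4 - -1·1)
    = 4·9 - -4·-6 + 2·5
    = 36 + -24 + 10 = 22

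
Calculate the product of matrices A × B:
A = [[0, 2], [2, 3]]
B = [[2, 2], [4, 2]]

Matrix multiplication:
C[0][0] = 0×2 + 2×4 = 8
C[0][1] = 0×2 + 2×2 = 4
C[1][0] = 2×2 + 3×4 = 16
C[1][1] = 2×2 + 3×2 = 10
Result: [[8, 4], [16, 10]]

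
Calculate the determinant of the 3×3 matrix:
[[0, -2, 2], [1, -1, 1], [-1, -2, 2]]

Expansion along first row:
det = 0·det([[-1,1],[-2,2]]) - -2·det([[1,1],[-1,2]]) + 2·det([[1,-1],[-1,-2]])
    = 0·(-1·2 - 1·-2) - -2·(1·2 - 1·-1) + 2·(1·-2 - -1·-1)
    = 0·0 - -2·3 + 2·-3
    = 0 + 6 + -6 = 0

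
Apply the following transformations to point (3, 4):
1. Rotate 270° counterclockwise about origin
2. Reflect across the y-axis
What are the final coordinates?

Step 1: Rotate 270° → (4, -3)
Step 2: Reflect across y-axis → (-4, -3)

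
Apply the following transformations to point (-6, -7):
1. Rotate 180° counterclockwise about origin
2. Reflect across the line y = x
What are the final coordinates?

Step 1: Rotate 180° → (6, 7)
Step 2: Reflect across line y = x → (7, 6)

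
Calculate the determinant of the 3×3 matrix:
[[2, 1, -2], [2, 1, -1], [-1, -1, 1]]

Expansion along first row:
det = 2·det([[1,-1],[-1,1]]) - 1·det([[2,-1],[-1,1]]) + -2·det([[2,1],[-1,-1]])
    = 2·(1·1 - -1·-1) - 1·(2·1 - -1·-1) + -2·(2·-1 - 1·-1)
    = 2·0 - 1·1 + -2·-1
    = 0 + -1 + 2 = 1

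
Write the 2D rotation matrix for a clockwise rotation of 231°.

Rotation matrix formula: [[cos θ, -sin θ], [sin θ, cos θ]]
A clockwise rotation by 231° is equivalent to a counterclockwise rotation by -231°.
For θ = -231°:
cos(-231°) = -0.6293
sin(-231°) = 0.7771
Result: [[-0.6293, -0.7771], [0.7771, -0.6293]]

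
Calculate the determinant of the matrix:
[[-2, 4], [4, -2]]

For a 2×2 matrix [[a, b], [c, d]], det = ad - bc
det = (-2)(-2) - (4)(4) = 4 - 16 = -12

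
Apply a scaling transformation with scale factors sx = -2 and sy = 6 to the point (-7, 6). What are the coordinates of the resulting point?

Scaling matrix:
[[-2, 0], [0, 6]]
Result: (-7 × -2, 6 × 6) = (14, 36)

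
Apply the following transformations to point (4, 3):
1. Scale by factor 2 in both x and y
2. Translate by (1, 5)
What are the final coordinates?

Step 1: Scale (4, 3) by 2 → (8, 6)
Step 2: Translate by (1, 5) → (9, 11)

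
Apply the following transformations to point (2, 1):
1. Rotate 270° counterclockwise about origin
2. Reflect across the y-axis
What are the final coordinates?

Step 1: Rotate 270° → (1, -2)
Step 2: Reflect across y-axis → (-1, -2)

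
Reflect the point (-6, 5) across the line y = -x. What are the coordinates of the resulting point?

Reflection across line y = -x: (-6, 5) → (-5, 6)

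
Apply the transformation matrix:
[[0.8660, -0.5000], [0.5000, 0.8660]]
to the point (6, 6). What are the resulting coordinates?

Matrix multiplication:
[[0.8660, -0.5000], [0.5000, 0.8660]] × [6, 6]ᵀ
= [(0.8660)(6) + (-0.5000)(6), (0.5000)(6) + (0.8660)(6)]ᵀ
= [2.1960, 8.1960]ᵀ
Result: (2.1960, 8.1960)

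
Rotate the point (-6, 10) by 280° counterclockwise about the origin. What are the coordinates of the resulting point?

Rotation matrix for 280°: [[cos 280°, -sin 280°], [sin 280°, cos 280°]] ≈ [[0.173648, 0.984808], [-0.984808, 0.173648]]
[[0.173648, 0.984808], [-0.984808, 0.173648]] × [-6, 10]ᵀ ≈ [8.8062, 7.6453]ᵀ
Result: (8.8062, 7.6453)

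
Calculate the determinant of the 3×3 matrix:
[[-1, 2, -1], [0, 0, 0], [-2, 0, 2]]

Expansion along first row:
det = -1·det([[0,0],[0,2]]) - 2·det([[0,0],[-2,2]]) + -1·det([[0,0],[-2,0]])
    = -1·(0·2 - 0·0) - 2·(0·2 - 0·-2) + -1·(0·0 - 0·-2)
    = -1·0 - 2·0 + -1·0
    = 0 + 0 + 0 = 0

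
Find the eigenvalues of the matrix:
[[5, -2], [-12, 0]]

Characteristic equation: det(A - λI) = 0
λ² - (trace)λ + (det) = 0
trace = 5 + 0 = 5, det = (5)(0) - (-2)(-12) = -24
λ² - (5)λ + (-24) = 0
λ = (5 ± √((5)² - 4·(-24))) / 2 = (5 ± √121) / 2
Solving: λ = -3, 8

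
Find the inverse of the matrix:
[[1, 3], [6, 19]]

For [[a,b],[c,d]], inverse = (1/det)·[[d,-b],[-c,a]]
det = (1)(19) - (3)(6) = 19 - 18 = 1
Inverse = [[19, -3], [-6, 1]]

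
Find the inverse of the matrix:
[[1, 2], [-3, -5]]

For [[a,b],[c,d]], inverse = (1/det)·[[d,-b],[-c,a]]
det = (1)(-5) - (2)(-3) = -5 - -6 = 1
Inverse = [[-5, -2], [3, 1]]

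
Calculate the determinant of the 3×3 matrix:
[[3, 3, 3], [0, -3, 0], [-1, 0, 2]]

Expansion along first row:
det = 3·det([[-3,0],[0,2]]) - 3·det([[0,0],[-1,2]]) + 3·det([[0,-3],[-1,0]])
    = 3·(-3·2 - 0·0) - 3·(0·2 - 0·-1) + 3·(0·0 - -3·-1)
    = 3·-6 - 3·0 + 3·-3
    = -18 + 0 + -9 = -27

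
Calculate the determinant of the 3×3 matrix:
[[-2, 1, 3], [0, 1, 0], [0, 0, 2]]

Expansion along first row:
det = -2·det([[1,0],[0,2]]) - 1·det([[0,0],[0,2]]) + 3·det([[0,1],[0,0]])
    = -2·(1·2 - 0·0) - 1·(0·2 - 0·0) + 3·(0·0 - 1·0)
    = -2·2 - 1·0 + 3·0
    = -4 + 0 + 0 = -4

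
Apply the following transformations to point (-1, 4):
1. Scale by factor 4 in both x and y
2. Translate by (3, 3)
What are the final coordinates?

Step 1: Scale (-1, 4) by 4 → (-4, 16)
Step 2: Translate by (3, 3) → (-1, 19)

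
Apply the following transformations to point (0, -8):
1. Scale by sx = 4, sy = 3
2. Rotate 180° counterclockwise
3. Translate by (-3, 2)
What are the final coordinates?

Step 1: Scale → (0, -24)
Step 2: Rotate 180° → (0, 24)
Step 3: Translate → (-3, 26)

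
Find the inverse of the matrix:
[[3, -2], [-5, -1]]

For [[a,b],[c,d]], inverse = (1/det)·[[d,-b],[-c,a]]
det = (3)(-1) - (-2)(-5) = -3 - 10 = -13
Inverse = (1/-13)·[[-1, 2], [5, 3]]
= [[1/13, -2/13], [-5/13, -3/13]]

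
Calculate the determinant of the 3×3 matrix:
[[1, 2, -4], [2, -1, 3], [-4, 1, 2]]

Expansion along first row:
det = 1·det([[-1,3],[1,2]]) - 2·det([[2,3],[-4,2]]) + -4·det([[2,-1],[-4,1]])
    = 1·(-1·2 - 3·1) - 2·(2·2 - 3·-4) + -4·(2·1 - -1·-4)
    = 1·-5 - 2·16 + -4·-2
    = -5 + -32 + 8 = -29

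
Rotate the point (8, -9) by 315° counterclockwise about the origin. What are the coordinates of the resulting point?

Rotation matrix for 315°: [[cos 315°, -sin 315°], [sin 315°, cos 315°]] ≈ [[0.707107, 0.707107], [-0.707107, 0.707107]]
[[0.707107, 0.707107], [-0.707107, 0.707107]] × [8, -9]ᵀ ≈ [-0.7071, -12.0208]ᵀ
Result: (-0.7071, -12.0208)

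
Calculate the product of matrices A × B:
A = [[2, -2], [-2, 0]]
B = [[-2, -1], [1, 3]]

Matrix multiplication:
C[0][0] = 2×-2 + -2×1 = -6
C[0][1] = 2×-1 + -2×3 = -8
C[1][0] = -2×-2 + 0×1 = 4
C[1][1] = -2×-1 + 0×3 = 2
Result: [[-6, -8], [4, 2]]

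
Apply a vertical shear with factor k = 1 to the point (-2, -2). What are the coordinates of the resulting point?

Shear matrix for vertical shear with factor k = 1:
[[1, 0], [1, 1]]
Result: (-2, -2) → (-2, -4)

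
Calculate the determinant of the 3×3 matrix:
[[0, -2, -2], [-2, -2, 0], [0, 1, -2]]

Expansion along first row:
det = 0·det([[-2,0],[1,-2]]) - -2·det([[-2,0],[0,-2]]) + -2·det([[-2,-2],[0,1]])
    = 0·(-2·-2 - 0·1) - -2·(-2·-2 - 0·0) + -2·(-2·1 - -2·0)
    = 0·4 - -2·4 + -2·-2
    = 0 + 8 + 4 = 12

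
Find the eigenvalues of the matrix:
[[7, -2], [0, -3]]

Characteristic equation: det(A - λI) = 0
λ² - (trace)λ + (det) = 0
trace = 7 + -3 = 4, det = (7)(-3) - (-2)(0) = -21
λ² - (4)λ + (-21) = 0
λ = (4 ± √((4)² - 4·(-21))) / 2 = (4 ± √100) / 2
Solving: λ = -3, 7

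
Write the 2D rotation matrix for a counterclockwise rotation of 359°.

Rotation matrix formula: [[cos θ, -sin θ], [sin θ, cos θ]]
For θ = 359°:
cos(359°) = 0.9998
sin(359°) = -0.0175
Result: [[0.9998, 0.0175], [-0.0175, 0.9998]]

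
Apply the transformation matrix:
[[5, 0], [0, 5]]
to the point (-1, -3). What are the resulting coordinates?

Matrix multiplication:
[[5, 0], [0, 5]] × [-1, -3]ᵀ
= [(5)(-1) + (0)(-3), (0)(-1) + (5)(-3)]ᵀ
= [-5, -15]ᵀ
Result: (-5, -15)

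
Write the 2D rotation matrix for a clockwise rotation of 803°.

Rotation matrix formula: [[cos θ, -sin θ], [sin θ, cos θ]]
A clockwise rotation by 803° is equivalent to a counterclockwise rotation by -803°.
For θ = -803°:
cos(-803°) = 0.1219
sin(-803°) = -0.9925
Result: [[0.1219, 0.9925], [-0.9925, 0.1219]]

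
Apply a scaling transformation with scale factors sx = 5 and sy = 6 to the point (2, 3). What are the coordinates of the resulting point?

Scaling matrix:
[[5, 0], [0, 6]]
Result: (2 × 5, 3 × 6) = (10, 18)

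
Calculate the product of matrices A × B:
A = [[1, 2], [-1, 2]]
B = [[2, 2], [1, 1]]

Matrix multiplication:
C[0][0] = 1×2 + 2×1 = 4
C[0][1] = 1×2 + 2×1 = 4
C[1][0] = -1×2 + 2×1 = 0
C[1][1] = -1×2 + 2×1 = 0
Result: [[4, 4], [0, 0]]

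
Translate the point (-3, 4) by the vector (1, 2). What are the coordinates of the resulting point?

Translation by (1, 2) (homogeneous matrix [[1, 0, 1], [0, 1, 2], [0, 0, 1]]):
x' = -3 + 1 = -2
y' = 4 + 2 = 6
Result: (-2, 6)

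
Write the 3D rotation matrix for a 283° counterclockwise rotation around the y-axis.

Rotation matrix for counterclockwise 283° around y-axis:
cos(283°) = 0.2250, sin(283°) = -0.9744
Result: [[0.2250, 0, -0.9744], [0, 1, 0], [0.9744, 0, 0.2250]]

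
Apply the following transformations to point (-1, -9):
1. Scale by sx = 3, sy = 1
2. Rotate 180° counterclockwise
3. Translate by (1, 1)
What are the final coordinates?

Step 1: Scale → (-3, -9)
Step 2: Rotate 180° → (3, 9)
Step 3: Translate → (4, 10)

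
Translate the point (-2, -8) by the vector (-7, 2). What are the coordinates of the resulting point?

Translation by (-7, 2) (homogeneous matrix [[1, 0, -7], [0, 1, 2], [0, 0, 1]]):
x' = -2 + -7 = -9
y' = -8 + 2 = -6
Result: (-9, -6)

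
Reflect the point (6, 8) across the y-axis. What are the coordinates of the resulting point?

Reflection across y-axis: (6, 8) → (-6, 8)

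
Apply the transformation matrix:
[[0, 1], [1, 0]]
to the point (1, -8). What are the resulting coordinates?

Matrix multiplication:
[[0, 1], [1, 0]] × [1, -8]ᵀ
= [(0)(1) + (1)(-8), (1)(1) + (0)(-8)]ᵀ
= [-8, 1]ᵀ
Result: (-8, 1)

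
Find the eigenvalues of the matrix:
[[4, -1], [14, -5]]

Characteristic equation: det(A - λI) = 0
λ² - (trace)λ + (det) = 0
trace = 4 + -5 = -1, det = (4)(-5) - (-1)(14) = -6
λ² - (-1)λ + (-6) = 0
λ = (-1 ± √((-1)² - 4·(-6))) / 2 = (-1 ± √25) / 2
Solving: λ = -3, 2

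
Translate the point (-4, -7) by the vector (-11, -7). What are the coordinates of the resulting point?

Translation by (-11, -7) (homogeneous matrix [[1, 0, -11], [0, 1, -7], [0, 0, 1]]):
x' = -4 + -11 = -15
y' = -7 + -7 = -14
Result: (-15, -14)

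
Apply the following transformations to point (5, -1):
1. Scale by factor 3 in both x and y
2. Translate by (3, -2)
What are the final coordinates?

Step 1: Scale (5, -1) by 3 → (15, -3)
Step 2: Translate by (3, -2) → (18, -5)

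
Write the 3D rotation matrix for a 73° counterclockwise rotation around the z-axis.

Rotation matrix for counterclockwise 73° around z-axis:
cos(73°) = 0.2924, sin(73°) = 0.9563
Result: [[0.2924, -0.9563, 0], [0.9563, 0.2924, 0], [0, 0, 1]]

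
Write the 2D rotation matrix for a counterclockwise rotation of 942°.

Rotation matrix formula: [[cos θ, -sin θ], [sin θ, cos θ]]
For θ = 942°:
cos(942°) = -0.7431
sin(942°) = -0.6691
Result: [[-0.7431, 0.6691], [-0.6691, -0.7431]]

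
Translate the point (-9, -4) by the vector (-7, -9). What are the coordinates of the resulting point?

Translation by (-7, -9) (homogeneous matrix [[1, 0, -7], [0, 1, -9], [0, 0, 1]]):
x' = -9 + -7 = -16
y' = -4 + -9 = -13
Result: (-16, -13)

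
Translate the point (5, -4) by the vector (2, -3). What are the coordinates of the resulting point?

Translation by (2, -3) (homogeneous matrix [[1, 0, 2], [0, 1, -3], [0, 0, 1]]):
x' = 5 + 2 = 7
y' = -4 + -3 = -7
Result: (7, -7)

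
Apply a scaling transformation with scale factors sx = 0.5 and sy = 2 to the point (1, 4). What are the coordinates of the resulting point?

Scaling matrix:
[[0.50, 0], [0, 2]]
Result: (1 × 0.5, 4 × 2) = (0.5, 8)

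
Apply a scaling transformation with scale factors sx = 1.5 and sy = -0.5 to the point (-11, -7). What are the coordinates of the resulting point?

Scaling matrix:
[[1.50, 0], [0, -0.50]]
Result: (-11 × 1.5, -7 × -0.5) = (-16.5, 3.5)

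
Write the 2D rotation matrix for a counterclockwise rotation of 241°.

Rotation matrix formula: [[cos θ, -sin θ], [sin θ, cos θ]]
For θ = 241°:
cos(241°) = -0.4848
sin(241°) = -0.8746
Result: [[-0.4848, 0.8746], [-0.8746, -0.4848]]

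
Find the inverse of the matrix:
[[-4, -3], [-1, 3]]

For [[a,b],[c,d]], inverse = (1/det)·[[d,-b],[-c,a]]
det = (-4)(3) - (-3)(-1) = -12 - 3 = -15
Inverse = (1/-15)·[[3, 3], [1, -4]]
= [[-1/5, -1/5], [-1/15, 4/15]]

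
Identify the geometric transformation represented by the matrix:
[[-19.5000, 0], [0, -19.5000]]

This matrix represents: uniform scaling by factor -19.5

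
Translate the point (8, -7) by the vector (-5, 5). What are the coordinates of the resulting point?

Translation by (-5, 5) (homogeneous matrix [[1, 0, -5], [0, 1, 5], [0, 0, 1]]):
x' = 8 + -5 = 3
y' = -7 + 5 = -2
Result: (3, -2)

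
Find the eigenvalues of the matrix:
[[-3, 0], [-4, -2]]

Characteristic equation: det(A - λI) = 0
λ² - (trace)λ + (det) = 0
trace = -3 + -2 = -5, det = (-3)(-2) - (0)(-4) = 6
λ² - (-5)λ + (6) = 0
λ = (-5 ± √((-5)² - 4·(6))) / 2 = (-5 ± √1) / 2
Solving: λ = -3, -2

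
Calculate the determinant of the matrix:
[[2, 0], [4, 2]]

For a 2×2 matrix [[a, b], [c, d]], det = ad - bc
det = (2)(2) - (0)(4) = 4 - 0 = 4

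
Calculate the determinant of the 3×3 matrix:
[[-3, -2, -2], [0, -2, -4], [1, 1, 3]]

Expansion along first row:
det = -3·det([[-2,-4],[1,3]]) - -2·det([[0,-4],[1,3]]) + -2·det([[0,-2],[1,1]])
    = -3·(-2·3 - -4·1) - -2·(0·3 - -4·1) + -2·(0·1 - -2·1)
    = -3·-2 - -2·4 + -2·2
    = 6 + 8 + -4 = 10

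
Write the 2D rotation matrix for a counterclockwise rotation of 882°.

Rotation matrix formula: [[cos θ, -sin θ], [sin θ, cos θ]]
For θ = 882°:
cos(882°) = -0.9511
sin(882°) = 0.3090
Result: [[-0.9511, -0.3090], [0.3090, -0.9511]]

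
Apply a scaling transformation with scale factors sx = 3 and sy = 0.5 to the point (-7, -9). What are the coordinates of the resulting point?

Scaling matrix:
[[3, 0], [0, 0.50]]
Result: (-7 × 3, -9 × 0.5) = (-21, -4.5)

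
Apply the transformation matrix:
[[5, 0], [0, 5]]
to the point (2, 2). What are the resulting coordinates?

Matrix multiplication:
[[5, 0], [0, 5]] × [2, 2]ᵀ
= [(5)(2) + (0)(2), (0)(2) + (5)(2)]ᵀ
= [10, 10]ᵀ
Result: (10, 10)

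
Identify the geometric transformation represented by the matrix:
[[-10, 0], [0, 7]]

This matrix represents: non-uniform scaling by sx = -10, sy = 7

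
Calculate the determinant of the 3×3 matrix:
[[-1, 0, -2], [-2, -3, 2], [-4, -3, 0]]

Expansion along first row:
det = -1·det([[-3,2],[-3,0]]) - 0·det([[-2,2],[-4,0]]) + -2·det([[-2,-3],[-4,-3]])
    = -1·(-3·0 - 2·-3) - 0·(-2·0 - 2·-4) + -2·(-2·-3 - -3·-4)
    = -1·6 - 0·8 + -2·-6
    = -6 + 0 + 12 = 6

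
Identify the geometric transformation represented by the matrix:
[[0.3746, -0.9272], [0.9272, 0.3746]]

This matrix represents: rotation by 68° counterclockwise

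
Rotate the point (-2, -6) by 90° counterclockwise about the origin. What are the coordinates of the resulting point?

Rotation matrix for 90°: [[cos 90°, -sin 90°], [sin 90°, cos 90°]] = [[0, -1], [1, 0]]
[[0, -1], [1, 0]] × [-2, -6]ᵀ = [6, -2]ᵀ
Result: (6, -2)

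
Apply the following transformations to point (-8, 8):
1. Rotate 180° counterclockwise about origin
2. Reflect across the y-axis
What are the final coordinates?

Step 1: Rotate 180° → (8, -8)
Step 2: Reflect across y-axis → (-8, -8)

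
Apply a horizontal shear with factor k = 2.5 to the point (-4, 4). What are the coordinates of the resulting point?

Shear matrix for horizontal shear with factor k = 2.5:
[[1, 2.50], [0, 1]]
Result: (-4, 4) → (6, 4)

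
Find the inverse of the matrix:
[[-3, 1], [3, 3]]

For [[a,b],[c,d]], inverse = (1/det)·[[d,-b],[-c,a]]
det = (-3)(3) - (1)(3) = -9 - 3 = -12
Inverse = (1/-12)·[[3, -1], [-3, -3]]
= [[-1/4, 1/12], [1/4, 1/4]]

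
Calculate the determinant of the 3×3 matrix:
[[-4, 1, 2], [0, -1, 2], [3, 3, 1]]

Expansion along first row:
det = -4·det([[-1,2],[3,1]]) - 1·det([[0,2],[3,1]]) + 2·det([[0,-1],[3,3]])
    = -4·(-1·1 - 2·3) - 1·(0·1 - 2·3) + 2·(0·3 - -1·3)
    = -4·-7 - 1·-6 + 2·3
    = 28 + 6 + 6 = 40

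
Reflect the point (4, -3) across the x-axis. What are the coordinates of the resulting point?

Reflection across x-axis: (4, -3) → (4, 3)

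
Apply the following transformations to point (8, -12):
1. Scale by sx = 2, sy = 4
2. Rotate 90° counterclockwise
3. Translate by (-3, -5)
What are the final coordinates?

Step 1: Scale → (16, -48)
Step 2: Rotate 90° → (48, 16)
Step 3: Translate → (45, 11)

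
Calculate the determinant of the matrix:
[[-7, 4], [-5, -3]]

For a 2×2 matrix [[a, b], [c, d]], det = ad - bc
det = (-7)(-3) - (4)(-5) = 21 - -20 = 41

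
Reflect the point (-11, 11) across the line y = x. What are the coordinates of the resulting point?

Reflection across line y = x: (-11, 11) → (11, -11)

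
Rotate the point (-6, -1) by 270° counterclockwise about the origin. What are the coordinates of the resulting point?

Rotation matrix for 270°: [[cos 270°, -sin 270°], [sin 270°, cos 270°]] = [[0, 1], [-1, 0]]
[[0, 1], [-1, 0]] × [-6, -1]ᵀ = [-1, 6]ᵀ
Result: (-1, 6)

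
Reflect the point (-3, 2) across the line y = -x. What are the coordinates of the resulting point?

Reflection across line y = -x: (-3, 2) → (-2, 3)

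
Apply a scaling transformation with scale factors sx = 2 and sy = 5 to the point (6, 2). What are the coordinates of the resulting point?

Scaling matrix:
[[2, 0], [0, 5]]
Result: (6 × 2, 2 × 5) = (12, 10)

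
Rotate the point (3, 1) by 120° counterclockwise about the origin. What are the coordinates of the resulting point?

Rotation matrix for 120°: [[cos 120°, -sin 120°], [sin 120°, cos 120°]] ≈ [[-0.500000, -0.866025], [0.866025, -0.500000]]
[[-0.500000, -0.866025], [0.866025, -0.500000]] × [3, 1]ᵀ ≈ [-2.3660, 2.0981]ᵀ
Result: (-2.3660, 2.0981)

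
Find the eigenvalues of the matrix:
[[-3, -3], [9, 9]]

Characteristic equation: det(A - λI) = 0
λ² - (trace)λ + (det) = 0
trace = -3 + 9 = 6, det = (-3)(9) - (-3)(9) = 0
λ² - (6)λ + (0) = 0
λ = (6 ± √((6)² - 4·(0))) / 2 = (6 ± √36) / 2
Solving: λ = 0, 6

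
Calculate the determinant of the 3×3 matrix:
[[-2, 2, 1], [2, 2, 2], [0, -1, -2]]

Expansion along first row:
det = -2·det([[2,2],[-1,-2]]) - 2·det([[2,2],[0,-2]]) + 1·det([[2,2],[0,-1]])
    = -2·(2·-2 - 2·-1) - 2·(2·-2 - 2·0) + 1·(2·-1 - 2·0)
    = -2·-2 - 2·-4 + 1·-2
    = 4 + 8 + -2 = 10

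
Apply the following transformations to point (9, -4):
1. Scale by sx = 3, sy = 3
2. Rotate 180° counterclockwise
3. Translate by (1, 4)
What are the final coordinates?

Step 1: Scale → (27, -12)
Step 2: Rotate 180° → (-27, 12)
Step 3: Translate → (-26, 16)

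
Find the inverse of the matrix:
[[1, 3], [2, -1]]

For [[a,b],[c,d]], inverse = (1/det)·[[d,-b],[-c,a]]
det = (1)(-1) - (3)(2) = -1 - 6 = -7
Inverse = (1/-7)·[[-1, -3], [-2, 1]]
= [[1/7, 3/7], [2/7, -1/7]]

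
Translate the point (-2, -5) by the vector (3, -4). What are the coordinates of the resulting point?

Translation by (3, -4) (homogeneous matrix [[1, 0, 3], [0, 1, -4], [0, 0, 1]]):
x' = -2 + 3 = 1
y' = -5 + -4 = -9
Result: (1, -9)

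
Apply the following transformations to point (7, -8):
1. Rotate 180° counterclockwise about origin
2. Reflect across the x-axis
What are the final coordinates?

Step 1: Rotate 180° → (-7, 8)
Step 2: Reflect across x-axis → (-7, -8)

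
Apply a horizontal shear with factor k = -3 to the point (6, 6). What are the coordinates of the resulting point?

Shear matrix for horizontal shear with factor k = -3:
[[1, -3], [0, 1]]
Result: (6, 6) → (-12, 6)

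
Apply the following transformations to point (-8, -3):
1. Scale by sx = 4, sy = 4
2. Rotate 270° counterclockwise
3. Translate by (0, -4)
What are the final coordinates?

Step 1: Scale → (-32, -12)
Step 2: Rotate 270° → (-12, 32)
Step 3: Translate → (-12, 28)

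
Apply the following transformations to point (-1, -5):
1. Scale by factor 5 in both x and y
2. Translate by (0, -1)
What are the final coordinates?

Step 1: Scale (-1, -5) by 5 → (-5, -25)
Step 2: Translate by (0, -1) → (-5, -26)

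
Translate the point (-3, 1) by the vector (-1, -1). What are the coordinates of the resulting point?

Translation by (-1, -1) (homogeneous matrix [[1, 0, -1], [0, 1, -1], [0, 0, 1]]):
x' = -3 + -1 = -4
y' = 1 + -1 = 0
Result: (-4, 0)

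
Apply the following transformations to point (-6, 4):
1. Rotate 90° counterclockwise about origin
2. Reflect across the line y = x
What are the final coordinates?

Step 1: Rotate 90° → (-4, -6)
Step 2: Reflect across line y = x → (-6, -4)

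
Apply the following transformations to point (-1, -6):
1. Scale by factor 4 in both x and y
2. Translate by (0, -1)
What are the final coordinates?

Step 1: Scale (-1, -6) by 4 → (-4, -24)
Step 2: Translate by (0, -1) → (-4, -25)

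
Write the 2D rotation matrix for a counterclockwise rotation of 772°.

Rotation matrix formula: [[cos θ, -sin θ], [sin θ, cos θ]]
For θ = 772°:
cos(772°) = 0.6157
sin(772°) = 0.7880
Result: [[0.6157, -0.7880], [0.7880, 0.6157]]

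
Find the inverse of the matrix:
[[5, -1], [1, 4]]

For [[a,b],[c,d]], inverse = (1/det)·[[d,-b],[-c,a]]
det = (5)(4) - (-1)(1) = 20 - -1 = 21
Inverse = (1/21)·[[4, 1], [-1, 5]]
= [[4/21, 1/21], [-1/21, 5/21]]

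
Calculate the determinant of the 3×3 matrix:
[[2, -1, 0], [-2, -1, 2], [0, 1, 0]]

Expansion along first row:
det = 2·det([[-1,2],[1,0]]) - -1·det([[-2,2],[0,0]]) + 0·det([[-2,-1],[0,1]])
    = 2·(-1·0 - 2·1) - -1·(-2·0 - 2·0) + 0·(-2·1 - -1·0)
    = 2·-2 - -1·0 + 0·-2
    = -4 + 0 + 0 = -4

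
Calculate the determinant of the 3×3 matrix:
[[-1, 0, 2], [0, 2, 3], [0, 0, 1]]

Expansion along first row:
det = -1·det([[2,3],[0,1]]) - 0·det([[0,3],[0,1]]) + 2·det([[0,2],[0,0]])
    = -1·(2·1 - 3·0) - 0·(0·1 - 3·0) + 2·(0·0 - 2·0)
    = -1·2 - 0·0 + 2·0
    = -2 + 0 + 0 = -2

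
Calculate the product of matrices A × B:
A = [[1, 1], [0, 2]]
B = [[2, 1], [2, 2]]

Matrix multiplication:
C[0][0] = 1×2 + 1×2 = 4
C[0][1] = 1×1 + 1×2 = 3
C[1][0] = 0×2 + 2×2 = 4
C[1][1] = 0×1 + 2×2 = 4
Result: [[4, 3], [4, 4]]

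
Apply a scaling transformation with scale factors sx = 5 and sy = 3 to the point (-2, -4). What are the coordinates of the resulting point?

Scaling matrix:
[[5, 0], [0, 3]]
Result: (-2 × 5, -4 × 3) = (-10, -12)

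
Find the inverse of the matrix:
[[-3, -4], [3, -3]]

For [[a,b],[c,d]], inverse = (1/det)·[[d,-b],[-c,a]]
det = (-3)(-3) - (-4)(3) = 9 - -12 = 21
Inverse = (1/21)·[[-3, 4], [-3, -3]]
= [[-1/7, 4/21], [-1/7, -1/7]]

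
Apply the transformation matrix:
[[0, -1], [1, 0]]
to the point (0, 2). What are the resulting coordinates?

Matrix multiplication:
[[0, -1], [1, 0]] × [0, 2]ᵀ
= [(0)(0) + (-1)(2), (1)(0) + (0)(2)]ᵀ
= [-2, 0]ᵀ
Result: (-2, 0)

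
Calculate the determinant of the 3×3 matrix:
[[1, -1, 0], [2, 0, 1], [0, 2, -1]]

Expansion along first row:
det = 1·det([[0,1],[2,-1]]) - -1·det([[2,1],[0,-1]]) + 0·det([[2,0],[0,2]])
    = 1·(0·-1 - 1·2) - -1·(2·-1 - 1·0) + 0·(2·2 - 0·0)
    = 1·-2 - -1·-2 + 0·4
    = -2 + -2 + 0 = -4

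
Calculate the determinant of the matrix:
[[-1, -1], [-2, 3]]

For a 2×2 matrix [[a, b], [c, d]], det = ad - bc
det = (-1)(3) - (-1)(-2) = -3 - 2 = -5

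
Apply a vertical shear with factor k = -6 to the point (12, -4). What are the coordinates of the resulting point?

Shear matrix for vertical shear with factor k = -6:
[[1, 0], [-6, 1]]
Result: (12, -4) → (12, -76)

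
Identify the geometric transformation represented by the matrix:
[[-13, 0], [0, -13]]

This matrix represents: uniform scaling by factor -13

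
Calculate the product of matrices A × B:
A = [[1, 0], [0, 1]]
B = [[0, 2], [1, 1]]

Matrix multiplication:
C[0][0] = 1×0 + 0×1 = 0
C[0][1] = 1×2 + 0×1 = 2
C[1][0] = 0×0 + 1×1 = 1
C[1][1] = 0×2 + 1×1 = 1
Result: [[0, 2], [1, 1]]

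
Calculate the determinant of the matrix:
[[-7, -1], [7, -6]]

For a 2×2 matrix [[a, b], [c, d]], det = ad - bc
det = (-7)(-6) - (-1)(7) = 42 - -7 = 49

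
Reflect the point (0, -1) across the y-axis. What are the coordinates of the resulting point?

Reflection across y-axis: (0, -1) → (0, -1)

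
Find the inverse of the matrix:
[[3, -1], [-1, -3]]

For [[a,b],[c,d]], inverse = (1/det)·[[d,-b],[-c,a]]
det = (3)(-3) - (-1)(-1) = -9 - 1 = -10
Inverse = (1/-10)·[[-3, 1], [1, 3]]
= [[3/10, -1/10], [-1/10, -3/10]]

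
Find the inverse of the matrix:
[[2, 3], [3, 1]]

For [[a,b],[c,d]], inverse = (1/det)·[[d,-b],[-c,a]]
det = (2)(1) - (3)(3) = 2 - 9 = -7
Inverse = (1/-7)·[[1, -3], [-3, 2]]
= [[-1/7, 3/7], [3/7, -2/7]]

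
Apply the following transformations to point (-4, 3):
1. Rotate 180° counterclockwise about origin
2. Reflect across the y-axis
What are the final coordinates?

Step 1: Rotate 180° → (4, -3)
Step 2: Reflect across y-axis → (-4, -3)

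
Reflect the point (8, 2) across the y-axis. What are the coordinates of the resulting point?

Reflection across y-axis: (8, 2) → (-8, 2)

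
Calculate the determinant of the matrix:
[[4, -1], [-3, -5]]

For a 2×2 matrix [[a, b], [c, d]], det = ad - bc
det = (4)(-5) - (-1)(-3) = -20 - 3 = -23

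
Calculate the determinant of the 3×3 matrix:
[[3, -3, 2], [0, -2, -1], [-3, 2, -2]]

Expansion along first row:
det = 3·det([[-2,-1],[2,-2]]) - -3·det([[0,-1],[-3,-2]]) + 2·det([[0,-2],[-3,2]])
    = 3·(-2·-2 - -1·2) - -3·(0·-2 - -1·-3) + 2·(0·2 - -2·-3)
    = 3·6 - -3·-3 + 2·-6
    = 18 + -9 + -12 = -3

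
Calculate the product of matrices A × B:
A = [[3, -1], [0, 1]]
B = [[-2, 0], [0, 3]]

Matrix multiplication:
C[0][0] = 3×-2 + -1×0 = -6
C[0][1] = 3×0 + -1×3 = -3
C[1][0] = 0×-2 + 1×0 = 0
C[1][1] = 0×0 + 1×3 = 3
Result: [[-6, -3], [0, 3]]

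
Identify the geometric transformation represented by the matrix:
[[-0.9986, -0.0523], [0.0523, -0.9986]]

This matrix represents: rotation by 177° counterclockwise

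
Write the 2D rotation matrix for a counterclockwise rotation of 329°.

Rotation matrix formula: [[cos θ, -sin θ], [sin θ, cos θ]]
For θ = 329°:
cos(329°) = 0.8572
sin(329°) = -0.5150
Result: [[0.8572, 0.5150], [-0.5150, 0.8572]]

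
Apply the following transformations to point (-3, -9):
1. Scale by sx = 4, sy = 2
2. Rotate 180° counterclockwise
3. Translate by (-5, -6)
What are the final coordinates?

Step 1: Scale → (-12, -18)
Step 2: Rotate 180° → (12, 18)
Step 3: Translate → (7, 12)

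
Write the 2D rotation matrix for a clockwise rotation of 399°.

Rotation matrix formula: [[cos θ, -sin θ], [sin θ, cos θ]]
A clockwise rotation by 399° is equivalent to a counterclockwise rotation by -399°.
For θ = -399°:
cos(-399°) = 0.7771
sin(-399°) = -0.6293
Result: [[0.7771, 0.6293], [-0.6293, 0.7771]]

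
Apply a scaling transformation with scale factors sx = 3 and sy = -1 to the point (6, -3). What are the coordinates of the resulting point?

Scaling matrix:
[[3, 0], [0, -1]]
Result: (6 × 3, -3 × -1) = (18, 3)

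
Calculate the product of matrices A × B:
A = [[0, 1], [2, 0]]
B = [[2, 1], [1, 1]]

Matrix multiplication:
C[0][0] = 0×2 + 1×1 = 1
C[0][1] = 0×1 + 1×1 = 1
C[1][0] = 2×2 + 0×1 = 4
C[1][1] = 2×1 + 0×1 = 2
Result: [[1, 1], [4, 2]]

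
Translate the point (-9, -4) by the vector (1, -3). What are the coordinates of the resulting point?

Translation by (1, -3) (homogeneous matrix [[1, 0, 1], [0, 1, -3], [0, 0, 1]]):
x' = -9 + 1 = -8
y' = -4 + -3 = -7
Result: (-8, -7)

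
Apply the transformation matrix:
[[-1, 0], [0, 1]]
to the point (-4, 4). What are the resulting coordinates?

Matrix multiplication:
[[-1, 0], [0, 1]] × [-4, 4]ᵀ
= [(-1)(-4) + (0)(4), (0)(-4) + (1)(4)]ᵀ
= [4, 4]ᵀ
Result: (4, 4)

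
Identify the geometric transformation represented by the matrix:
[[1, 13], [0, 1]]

This matrix represents: horizontal shear with factor 13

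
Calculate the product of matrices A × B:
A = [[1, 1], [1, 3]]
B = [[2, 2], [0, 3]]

Matrix multiplication:
C[0][0] = 1×2 + 1×0 = 2
C[0][1] = 1×2 + 1×3 = 5
C[1][0] = 1×2 + 3×0 = 2
C[1][1] = 1×2 + 3×3 = 11
Result: [[2, 5], [2, 11]]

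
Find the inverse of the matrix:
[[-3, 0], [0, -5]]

For [[a,b],[c,d]], inverse = (1/det)·[[d,-b],[-c,a]]
det = (-3)(-5) - (0)(0) = 15 - 0 = 15
Inverse = (1/15)·[[-5, 0], [0, -3]]
= [[-1/3, 0], [0, -1/5]]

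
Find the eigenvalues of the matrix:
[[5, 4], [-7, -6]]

Characteristic equation: det(A - λI) = 0
λ² - (trace)λ + (det) = 0
trace = 5 + -6 = -1, det = (5)(-6) - (4)(-7) = -2
λ² - (-1)λ + (-2) = 0
λ = (-1 ± √((-1)² - 4·(-2))) / 2 = (-1 ± √9) / 2
Solving: λ = -2, 1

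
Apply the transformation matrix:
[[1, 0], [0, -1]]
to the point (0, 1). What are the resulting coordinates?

Matrix multiplication:
[[1, 0], [0, -1]] × [0, 1]ᵀ
= [(1)(0) + (0)(1), (0)(0) + (-1)(1)]ᵀ
= [0, -1]ᵀ
Result: (0, -1)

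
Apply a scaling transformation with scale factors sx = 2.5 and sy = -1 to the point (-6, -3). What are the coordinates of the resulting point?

Scaling matrix:
[[2.50, 0], [0, -1]]
Result: (-6 × 2.5, -3 × -1) = (-15, 3)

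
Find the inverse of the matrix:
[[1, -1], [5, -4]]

For [[a,b],[c,d]], inverse = (1/det)·[[d,-b],[-c,a]]
det = (1)(-4) - (-1)(5) = -4 - -5 = 1
Inverse = [[-4, 1], [-5, 1]]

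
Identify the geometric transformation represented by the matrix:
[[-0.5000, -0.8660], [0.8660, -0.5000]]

This matrix represents: rotation by 120° counterclockwise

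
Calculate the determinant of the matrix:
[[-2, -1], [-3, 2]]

For a 2×2 matrix [[a, b], [c, d]], det = ad - bc
det = (-2)(2) - (-1)(-3) = -4 - 3 = -7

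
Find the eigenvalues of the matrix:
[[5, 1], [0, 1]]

Characteristic equation: det(A - λI) = 0
λ² - (trace)λ + (det) = 0
trace = 5 + 1 = 6, det = (5)(1) - (1)(0) = 5
λ² - (6)λ + (5) = 0
λ = (6 ± √((6)² - 4·(5))) / 2 = (6 ± √16) / 2
Solving: λ = 1, 5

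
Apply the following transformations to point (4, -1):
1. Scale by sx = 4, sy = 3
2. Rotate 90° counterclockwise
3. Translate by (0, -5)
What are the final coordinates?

Step 1: Scale → (16, -3)
Step 2: Rotate 90° → (3, 16)
Step 3: Translate → (3, 11)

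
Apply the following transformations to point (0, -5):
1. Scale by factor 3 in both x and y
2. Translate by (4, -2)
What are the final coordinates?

Step 1: Scale (0, -5) by 3 → (0, -15)
Step 2: Translate by (4, -2) → (4, -17)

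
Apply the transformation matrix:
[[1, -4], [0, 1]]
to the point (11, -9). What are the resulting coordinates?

Matrix multiplication:
[[1, -4], [0, 1]] × [11, -9]ᵀ
= [(1)(11) + (-4)(-9), (0)(11) + (1)(-9)]ᵀ
= [47, -9]ᵀ
Result: (47, -9)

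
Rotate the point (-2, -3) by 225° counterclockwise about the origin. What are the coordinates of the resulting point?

Rotation matrix for 225°: [[cos 225°, -sin 225°], [sin 225°, cos 225°]] ≈ [[-0.707107, 0.707107], [-0.707107, -0.707107]]
[[-0.707107, 0.707107], [-0.707107, -0.707107]] × [-2, -3]ᵀ ≈ [-0.7071, 3.5355]ᵀ
Result: (-0.7071, 3.5355)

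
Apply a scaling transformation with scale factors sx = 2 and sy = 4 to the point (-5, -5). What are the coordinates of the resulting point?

Scaling matrix:
[[2, 0], [0, 4]]
Result: (-5 × 2, -5 × 4) = (-10, -20)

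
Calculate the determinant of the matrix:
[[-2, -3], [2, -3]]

For a 2×2 matrix [[a, b], [c, d]], det = ad - bc
det = (-2)(-3) - (-3)(2) = 6 - -6 = 12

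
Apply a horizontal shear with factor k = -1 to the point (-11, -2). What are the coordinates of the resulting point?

Shear matrix for horizontal shear with factor k = -1:
[[1, -1], [0, 1]]
Result: (-11, -2) → (-9, -2)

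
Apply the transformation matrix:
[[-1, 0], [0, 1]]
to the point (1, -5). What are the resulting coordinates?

Matrix multiplication:
[[-1, 0], [0, 1]] × [1, -5]ᵀ
= [(-1)(1) + (0)(-5), (0)(1) + (1)(-5)]ᵀ
= [-1, -5]ᵀ
Result: (-1, -5)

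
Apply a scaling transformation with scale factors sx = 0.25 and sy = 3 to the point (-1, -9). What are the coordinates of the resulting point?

Scaling matrix:
[[0.25, 0], [0, 3]]
Result: (-1 × 0.25, -9 × 3) = (-0.25, -27)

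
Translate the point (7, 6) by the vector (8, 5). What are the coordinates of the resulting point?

Translation by (8, 5) (homogeneous matrix [[1, 0, 8], [0, 1, 5], [0, 0, 1]]):
x' = 7 + 8 = 15
y' = 6 + 5 = 11
Result: (15, 11)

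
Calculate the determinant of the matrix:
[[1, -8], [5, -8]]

For a 2×2 matrix [[a, b], [c, d]], det = ad - bc
det = (1)(-8) - (-8)(5) = -8 - -40 = 32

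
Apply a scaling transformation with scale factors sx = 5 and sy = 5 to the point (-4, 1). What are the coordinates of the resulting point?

Scaling matrix:
[[5, 0], [0, 5]]
Result: (-4 × 5, 1 × 5) = (-20, 5)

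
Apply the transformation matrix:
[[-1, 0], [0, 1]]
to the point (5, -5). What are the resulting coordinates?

Matrix multiplication:
[[-1, 0], [0, 1]] × [5, -5]ᵀ
= [(-1)(5) + (0)(-5), (0)(5) + (1)(-5)]ᵀ
= [-5, -5]ᵀ
Result: (-5, -5)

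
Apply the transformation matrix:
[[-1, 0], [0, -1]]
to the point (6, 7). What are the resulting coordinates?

Matrix multiplication:
[[-1, 0], [0, -1]] × [6, 7]ᵀ
= [(-1)(6) + (0)(7), (0)(6) + (-1)(7)]ᵀ
= [-6, -7]ᵀ
Result: (-6, -7)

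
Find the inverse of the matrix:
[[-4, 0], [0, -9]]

For [[a,b],[c,d]], inverse = (1/det)·[[d,-b],[-c,a]]
det = (-4)(-9) - (0)(0) = 36 - 0 = 36
Inverse = (1/36)·[[-9, 0], [0, -4]]
= [[-1/4, 0], [0, -1/9]]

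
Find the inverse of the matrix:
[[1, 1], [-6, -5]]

For [[a,b],[c,d]], inverse = (1/det)·[[d,-b],[-c,a]]
det = (1)(-5) - (1)(-6) = -5 - -6 = 1
Inverse = [[-5, -1], [6, 1]]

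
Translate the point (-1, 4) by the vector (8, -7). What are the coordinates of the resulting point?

Translation by (8, -7) (homogeneous matrix [[1, 0, 8], [0, 1, -7], [0, 0, 1]]):
x' = -1 + 8 = 7
y' = 4 + -7 = -3
Result: (7, -3)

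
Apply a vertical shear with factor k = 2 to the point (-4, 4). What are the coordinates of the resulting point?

Shear matrix for vertical shear with factor k = 2:
[[1, 0], [2, 1]]
Result: (-4, 4) → (-4, -4)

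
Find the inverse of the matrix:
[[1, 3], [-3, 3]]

For [[a,b],[c,d]], inverse = (1/det)·[[d,-b],[-c,a]]
det = (1)(3) - (3)(-3) = 3 - -9 = 12
Inverse = (1/12)·[[3, -3], [3, 1]]
= [[1/4, -1/4], [1/4, 1/12]]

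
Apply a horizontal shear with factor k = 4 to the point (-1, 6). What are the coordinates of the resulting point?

Shear matrix for horizontal shear with factor k = 4:
[[1, 4], [0, 1]]
Result: (-1, 6) → (23, 6)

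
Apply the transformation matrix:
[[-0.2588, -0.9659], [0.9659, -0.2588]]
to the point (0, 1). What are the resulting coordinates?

Matrix multiplication:
[[-0.2588, -0.9659], [0.9659, -0.2588]] × [0, 1]ᵀ
= [(-0.2588)(0) + (-0.9659)(1), (0.9659)(0) + (-0.2588)(1)]ᵀ
= [-0.9659, -0.2588]ᵀ
Result: (-0.9659, -0.2588)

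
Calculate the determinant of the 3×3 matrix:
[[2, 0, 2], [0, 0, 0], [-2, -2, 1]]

Expansion along first row:
det = 2·det([[0,0],[-2,1]]) - 0·det([[0,0],[-2,1]]) + 2·det([[0,0],[-2,-2]])
    = 2·(0·1 - 0·-2) - 0·(0·1 - 0·-2) + 2·(0·-2 - 0·-2)
    = 2·0 - 0·0 + 2·0
    = 0 + 0 + 0 = 0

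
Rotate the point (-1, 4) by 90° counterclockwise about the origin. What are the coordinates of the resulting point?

Rotation matrix for 90°: [[cos 90°, -sin 90°], [sin 90°, cos 90°]] = [[0, -1], [1, 0]]
[[0, -1], [1, 0]] × [-1, 4]ᵀ = [-4, -1]ᵀ
Result: (-4, -1)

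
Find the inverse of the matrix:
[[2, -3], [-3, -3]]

For [[a,b],[c,d]], inverse = (1/det)·[[d,-b],[-c,a]]
det = (2)(-3) - (-3)(-3) = -6 - 9 = -15
Inverse = (1/-15)·[[-3, 3], [3, 2]]
= [[1/5, -1/5], [-1/5, -2/15]]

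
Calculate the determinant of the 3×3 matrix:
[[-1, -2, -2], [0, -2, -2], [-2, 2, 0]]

Expansion along first row:
det = -1·det([[-2,-2],[2,0]]) - -2·det([[0,-2],[-2,0]]) + -2·det([[0,-2],[-2,2]])
    = -1·(-2·0 - -2·2) - -2·(0·0 - -2·-2) + -2·(0·2 - -2·-2)
    = -1·4 - -2·-4 + -2·-4
    = -4 + -8 + 8 = -4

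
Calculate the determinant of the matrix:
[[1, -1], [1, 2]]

For a 2×2 matrix [[a, b], [c, d]], det = ad - bc
det = (1)(2) - (-1)(1) = 2 - -1 = 3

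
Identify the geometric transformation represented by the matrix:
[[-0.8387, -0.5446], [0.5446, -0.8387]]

This matrix represents: rotation by 147° counterclockwise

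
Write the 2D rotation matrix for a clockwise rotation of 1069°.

Rotation matrix formula: [[cos θ, -sin θ], [sin θ, cos θ]]
A clockwise rotation by 1069° is equivalent to a counterclockwise rotation by -1069°.
For θ = -1069°:
cos(-1069°) = 0.9816
sin(-1069°) = 0.1908
Result: [[0.9816, -0.1908], [0.1908, 0.9816]]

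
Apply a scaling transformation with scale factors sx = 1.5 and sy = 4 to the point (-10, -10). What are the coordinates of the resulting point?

Scaling matrix:
[[1.50, 0], [0, 4]]
Result: (-10 × 1.5, -10 × 4) = (-15, -40)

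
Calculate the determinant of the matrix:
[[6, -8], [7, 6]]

For a 2×2 matrix [[a, b], [c, d]], det = ad - bc
det = (6)(6) - (-8)(7) = 36 - -56 = 92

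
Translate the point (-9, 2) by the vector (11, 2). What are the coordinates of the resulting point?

Translation by (11, 2) (homogeneous matrix [[1, 0, 11], [0, 1, 2], [0, 0, 1]]):
x' = -9 + 11 = 2
y' = 2 + 2 = 4
Result: (2, 4)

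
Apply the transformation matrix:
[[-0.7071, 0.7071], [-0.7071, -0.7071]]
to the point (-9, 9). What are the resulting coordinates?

Matrix multiplication:
[[-0.7071, 0.7071], [-0.7071, -0.7071]] × [-9, 9]ᵀ
= [(-0.7071)(-9) + (0.7071)(9), (-0.7071)(-9) + (-0.7071)(9)]ᵀ
= [12.7278, 0]ᵀ
Result: (12.7278, 0)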